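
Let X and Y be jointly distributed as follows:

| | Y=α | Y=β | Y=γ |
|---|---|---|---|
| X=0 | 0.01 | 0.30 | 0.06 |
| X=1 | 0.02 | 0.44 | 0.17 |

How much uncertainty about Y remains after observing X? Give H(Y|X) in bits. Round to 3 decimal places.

0.949 bits

Marginals: p(X) = (0.3700, 0.6300), p(Y) = (0.0300, 0.7400, 0.2300).
H(Y|X) = Σ p(X) · H(Y|X=·).
  X=0: p=0.3700, H(Y|X=0) = 0.8117
  X=1: p=0.6300, H(Y|X=1) = 1.0296
Weighted sum = 0.949 bits.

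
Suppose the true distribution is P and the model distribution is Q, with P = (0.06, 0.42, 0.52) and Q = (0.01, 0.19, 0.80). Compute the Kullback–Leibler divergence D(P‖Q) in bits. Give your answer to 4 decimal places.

0.3126 bits

D(P‖Q) = Σ p·log₂(p/q).
  0.06·log₂(0.06/0.01) = 0.15510
  0.42·log₂(0.42/0.19) = 0.48064
  0.52·log₂(0.52/0.80) = -0.32317
D(P‖Q) = 0.3126 bits.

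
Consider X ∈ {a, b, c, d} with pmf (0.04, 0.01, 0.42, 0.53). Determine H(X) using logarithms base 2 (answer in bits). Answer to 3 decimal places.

1.263 bits

H(X) = −Σ p·log₂ p.
  −(0.04)·log₂(0.04) = 0.1858
  −(0.01)·log₂(0.01) = 0.0664
  −(0.42)·log₂(0.42) = 0.5256
  −(0.53)·log₂(0.53) = 0.4854
Sum: 0.1858 + 0.0664 + 0.5256 + 0.4854 = 1.263 bits.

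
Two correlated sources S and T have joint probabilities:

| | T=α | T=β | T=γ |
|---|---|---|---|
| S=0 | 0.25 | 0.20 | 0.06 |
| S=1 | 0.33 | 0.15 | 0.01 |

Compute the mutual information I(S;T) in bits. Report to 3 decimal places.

0.041 bits

Marginals: p(S) = (0.5100, 0.4900), p(T) = (0.5800, 0.3500, 0.0700).
I(S;T) = Σ p(x,y)·log₂[p(x,y)/(p(x)p(y))].
  (0,α): 0.25·log₂(0.8452) = -0.0607
  (0,β): 0.20·log₂(1.1204) = 0.0328
  (0,γ): 0.06·log₂(1.6807) = 0.0449
  (1,α): 0.33·log₂(1.1612) = 0.0711
  (1,β): 0.15·log₂(0.8746) = -0.0290
  (1,γ): 0.01·log₂(0.2915) = -0.0178
Sum = 0.041 bits.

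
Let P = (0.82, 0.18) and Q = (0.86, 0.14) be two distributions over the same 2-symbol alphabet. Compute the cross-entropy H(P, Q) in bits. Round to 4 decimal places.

0.6890 bits

H(P,Q) = −Σ p·log₂ q.
  −0.82·log₂(0.86) = 0.17842
  −0.18·log₂(0.14) = 0.51057
H(P,Q) = 0.6890 bits.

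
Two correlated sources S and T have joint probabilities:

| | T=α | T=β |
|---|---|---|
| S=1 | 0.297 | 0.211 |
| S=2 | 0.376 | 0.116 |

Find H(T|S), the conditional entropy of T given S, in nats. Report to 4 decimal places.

Chain rule: H(T|S) = H(S,T) − H(S).
Marginals: p(S) = (0.5080, 0.4920), p(T) = (0.6730, 0.3270).
H(S,T) = 1.3065 nats; H(S) = 0.6930 nats.
H(T|S) = 1.3065 − 0.6930 = 0.6135 nats.

0.6135 nats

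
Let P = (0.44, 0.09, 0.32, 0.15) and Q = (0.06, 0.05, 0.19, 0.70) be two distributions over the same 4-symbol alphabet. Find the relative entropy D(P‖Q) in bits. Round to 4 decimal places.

1.2484 bits

D(P‖Q) = Σ p·log₂(p/q).
  0.44·log₂(0.44/0.06) = 1.26477
  0.09·log₂(0.09/0.05) = 0.07632
  0.32·log₂(0.32/0.19) = 0.24066
  0.15·log₂(0.15/0.70) = -0.33336
D(P‖Q) = 1.2484 bits.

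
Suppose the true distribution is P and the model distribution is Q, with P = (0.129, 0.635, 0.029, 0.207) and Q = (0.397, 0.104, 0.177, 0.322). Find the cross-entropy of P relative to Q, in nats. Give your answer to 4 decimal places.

1.8412 nats

H(P,Q) = −Σ p·ln q.
  −0.129·ln(0.397) = 0.11917
  −0.635·ln(0.104) = 1.43724
  −0.029·ln(0.177) = 0.05022
  −0.207·ln(0.322) = 0.23457
H(P,Q) = 1.8412 nats.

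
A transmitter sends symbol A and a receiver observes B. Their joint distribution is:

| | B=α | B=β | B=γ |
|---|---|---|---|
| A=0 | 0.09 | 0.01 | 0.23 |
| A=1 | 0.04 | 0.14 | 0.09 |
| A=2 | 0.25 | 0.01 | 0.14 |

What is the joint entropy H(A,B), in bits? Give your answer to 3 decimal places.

2.726 bits

H(A,B) = −Σ p(x,y)·log₂ p(x,y) over all 9 cells.
  cell (0,α): −0.09·log₂0.09 = 0.3127
  cell (0,β): −0.01·log₂0.01 = 0.0664
  cell (0,γ): −0.23·log₂0.23 = 0.4877
  cell (1,α): −0.04·log₂0.04 = 0.1858
  cell (1,β): −0.14·log₂0.14 = 0.3971
  cell (1,γ): −0.09·log₂0.09 = 0.3127
  cell (2,α): −0.25·log₂0.25 = 0.5000
  cell (2,β): −0.01·log₂0.01 = 0.0664
  cell (2,γ): −0.14·log₂0.14 = 0.3971
Sum = 2.726 bits.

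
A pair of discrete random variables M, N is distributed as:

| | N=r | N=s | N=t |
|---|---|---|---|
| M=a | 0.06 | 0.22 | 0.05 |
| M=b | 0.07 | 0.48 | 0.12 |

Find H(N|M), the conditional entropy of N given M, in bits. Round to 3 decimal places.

1.169 bits

Marginals: p(M) = (0.3300, 0.6700), p(N) = (0.1300, 0.7000, 0.1700).
H(N|M) = Σ p(M) · H(N|M=·).
  M=a: p=0.3300, H(N|M=a) = 1.2496
  M=b: p=0.6700, H(N|M=b) = 1.1295
Weighted sum = 1.169 bits.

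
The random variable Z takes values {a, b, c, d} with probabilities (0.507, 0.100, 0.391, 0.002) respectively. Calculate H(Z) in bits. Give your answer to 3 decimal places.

1.377 bits

H(Z) = −Σ p·log₂ p.
  −(0.507)·log₂(0.507) = 0.4968
  −(0.100)·log₂(0.100) = 0.3322
  −(0.391)·log₂(0.391) = 0.5297
  −(0.002)·log₂(0.002) = 0.0179
Sum: 0.4968 + 0.3322 + 0.5297 + 0.0179 = 1.377 bits.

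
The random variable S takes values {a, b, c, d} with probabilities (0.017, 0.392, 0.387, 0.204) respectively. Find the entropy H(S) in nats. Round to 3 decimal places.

H(S) = −Σ p·ln p.
  −(0.017)·ln(0.017) = 0.0693
  −(0.392)·ln(0.392) = 0.3671
  −(0.387)·ln(0.387) = 0.3674
  −(0.204)·ln(0.204) = 0.3243
Sum: 0.0693 + 0.3671 + 0.3674 + 0.3243 = 1.128 nats.

1.128 nats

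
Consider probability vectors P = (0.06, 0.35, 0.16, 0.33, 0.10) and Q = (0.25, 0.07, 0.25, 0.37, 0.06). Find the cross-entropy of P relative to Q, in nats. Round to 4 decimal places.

H(P,Q) = −Σ p·ln q.
  −0.06·ln(0.25) = 0.08318
  −0.35·ln(0.07) = 0.93074
  −0.16·ln(0.25) = 0.22181
  −0.33·ln(0.37) = 0.32810
  −0.10·ln(0.06) = 0.28134
H(P,Q) = 1.8452 nats.

1.8452 nats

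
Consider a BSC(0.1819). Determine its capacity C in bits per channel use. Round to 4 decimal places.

0.3158 bits

Binary symmetric channel: C = 1 − h₂(ε) where h₂ is the binary entropy function.
h₂(0.1819) = −0.1819·log₂0.1819 − 0.8181·log₂0.8181 = 0.6842.
C = 1 − 0.6842 = 0.3158 bits per channel use.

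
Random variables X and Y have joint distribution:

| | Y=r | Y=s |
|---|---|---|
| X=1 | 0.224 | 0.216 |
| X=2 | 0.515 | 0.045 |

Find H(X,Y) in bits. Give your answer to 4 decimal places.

1.6554 bits

H(X,Y) = −Σ p(x,y)·log₂ p(x,y) over all 4 cells.
  cell (1,r): −0.224·log₂0.224 = 0.48349
  cell (1,s): −0.216·log₂0.216 = 0.47755
  cell (2,r): −0.515·log₂0.515 = 0.49304
  cell (2,s): −0.045·log₂0.045 = 0.20133
Sum = 1.6554 bits.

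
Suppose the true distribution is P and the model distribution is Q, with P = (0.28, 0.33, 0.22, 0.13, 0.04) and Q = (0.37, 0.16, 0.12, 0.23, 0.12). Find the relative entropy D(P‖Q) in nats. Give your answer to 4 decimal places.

0.1761 nats

D(P‖Q) = Σ p·ln(p/q).
  0.28·ln(0.28/0.37) = -0.07804
  0.33·ln(0.33/0.16) = 0.23889
  0.22·ln(0.22/0.12) = 0.13335
  0.13·ln(0.13/0.23) = -0.07417
  0.04·ln(0.04/0.12) = -0.04394
D(P‖Q) = 0.1761 nats.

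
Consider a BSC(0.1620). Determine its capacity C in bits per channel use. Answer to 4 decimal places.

0.3609 bits

Binary symmetric channel: C = 1 − h₂(ε) where h₂ is the binary entropy function.
h₂(0.1620) = −0.1620·log₂0.1620 − 0.8380·log₂0.8380 = 0.6391.
C = 1 − 0.6391 = 0.3609 bits per channel use.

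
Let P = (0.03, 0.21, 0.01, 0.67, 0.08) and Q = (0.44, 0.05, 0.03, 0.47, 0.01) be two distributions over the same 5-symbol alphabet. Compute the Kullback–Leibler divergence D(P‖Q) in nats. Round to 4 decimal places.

D(P‖Q) = Σ p·ln(p/q).
  0.03·ln(0.03/0.44) = -0.08057
  0.21·ln(0.21/0.05) = 0.30137
  0.01·ln(0.01/0.03) = -0.01099
  0.67·ln(0.67/0.47) = 0.23755
  0.08·ln(0.08/0.01) = 0.16636
D(P‖Q) = 0.6137 nats.

0.6137 nats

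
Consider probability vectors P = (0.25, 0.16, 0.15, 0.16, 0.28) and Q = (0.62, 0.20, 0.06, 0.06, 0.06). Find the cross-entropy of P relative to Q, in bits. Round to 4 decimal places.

H(P,Q) = −Σ p·log₂ q.
  −0.25·log₂(0.62) = 0.17241
  −0.16·log₂(0.20) = 0.37151
  −0.15·log₂(0.06) = 0.60883
  −0.16·log₂(0.06) = 0.64942
  −0.28·log₂(0.06) = 1.13649
H(P,Q) = 2.9387 bits.

2.9387 bits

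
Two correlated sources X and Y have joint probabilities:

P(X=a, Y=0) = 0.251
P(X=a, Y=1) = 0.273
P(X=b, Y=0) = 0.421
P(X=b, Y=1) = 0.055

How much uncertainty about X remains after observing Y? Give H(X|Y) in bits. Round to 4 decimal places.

Chain rule: H(X|Y) = H(X,Y) − H(Y).
Marginals: p(X) = (0.5240, 0.4760), p(Y) = (0.6720, 0.3280).
H(X,Y) = 1.7675 bits; H(Y) = 0.9129 bits.
H(X|Y) = 1.7675 − 0.9129 = 0.8546 bits.

0.8546 bits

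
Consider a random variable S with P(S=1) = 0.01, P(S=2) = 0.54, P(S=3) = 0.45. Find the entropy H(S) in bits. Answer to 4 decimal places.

1.0649 bits

H(S) = −Σ p·log₂ p.
  −(0.01)·log₂(0.01) = 0.06644
  −(0.54)·log₂(0.54) = 0.48004
  −(0.45)·log₂(0.45) = 0.51840
Sum: 0.06644 + 0.48004 + 0.51840 = 1.0649 bits.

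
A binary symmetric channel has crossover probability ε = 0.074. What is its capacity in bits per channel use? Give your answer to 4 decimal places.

Binary symmetric channel: C = 1 − h₂(ε) where h₂ is the binary entropy function.
h₂(0.074) = −0.074·log₂0.074 − 0.926·log₂0.926 = 0.3807.
C = 1 − 0.3807 = 0.6193 bits per channel use.

0.6193 bits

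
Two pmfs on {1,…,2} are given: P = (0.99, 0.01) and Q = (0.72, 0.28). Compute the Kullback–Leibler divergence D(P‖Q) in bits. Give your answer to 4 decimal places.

D(P‖Q) = Σ p·log₂(p/q).
  0.99·log₂(0.99/0.72) = 0.45484
  0.01·log₂(0.01/0.28) = -0.04807
D(P‖Q) = 0.4068 bits.

0.4068 bits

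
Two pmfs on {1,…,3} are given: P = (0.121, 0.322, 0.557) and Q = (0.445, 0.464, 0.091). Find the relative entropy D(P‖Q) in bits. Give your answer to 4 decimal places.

D(P‖Q) = Σ p·log₂(p/q).
  0.121·log₂(0.121/0.445) = -0.22733
  0.322·log₂(0.322/0.464) = -0.16971
  0.557·log₂(0.557/0.091) = 1.45585
D(P‖Q) = 1.0588 bits.

1.0588 bits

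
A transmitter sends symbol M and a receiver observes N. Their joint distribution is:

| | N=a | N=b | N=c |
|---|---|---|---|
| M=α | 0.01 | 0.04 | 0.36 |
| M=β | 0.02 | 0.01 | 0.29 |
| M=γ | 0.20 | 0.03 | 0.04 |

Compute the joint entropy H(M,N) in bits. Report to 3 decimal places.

H(M,N) = −Σ p(x,y)·log₂ p(x,y) over all 9 cells.
  cell (α,a): −0.01·log₂0.01 = 0.0664
  cell (α,b): −0.04·log₂0.04 = 0.1858
  cell (α,c): −0.36·log₂0.36 = 0.5306
  cell (β,a): −0.02·log₂0.02 = 0.1129
  cell (β,b): −0.01·log₂0.01 = 0.0664
  cell (β,c): −0.29·log₂0.29 = 0.5179
  cell (γ,a): −0.20·log₂0.20 = 0.4644
  cell (γ,b): −0.03·log₂0.03 = 0.1518
  cell (γ,c): −0.04·log₂0.04 = 0.1858
Sum = 2.282 bits.

2.282 bits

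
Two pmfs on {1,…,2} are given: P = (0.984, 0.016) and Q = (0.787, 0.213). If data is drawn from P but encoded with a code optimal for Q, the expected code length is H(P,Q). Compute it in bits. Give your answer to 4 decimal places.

H(P,Q) = −Σ p·log₂ q.
  −0.984·log₂(0.787) = 0.34004
  −0.016·log₂(0.213) = 0.03570
H(P,Q) = 0.3757 bits.

0.3757 bits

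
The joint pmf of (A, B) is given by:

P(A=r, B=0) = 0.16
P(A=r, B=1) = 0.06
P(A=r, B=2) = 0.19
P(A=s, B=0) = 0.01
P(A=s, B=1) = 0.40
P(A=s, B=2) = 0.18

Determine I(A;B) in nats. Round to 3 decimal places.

0.204 nats

Marginals: p(A) = (0.4100, 0.5900), p(B) = (0.1700, 0.4600, 0.3700).
I(A;B) = H(A) + H(B) − H(A,B).
H(A) = 0.6769, H(B) = 1.0263, H(A,B) = 1.4988.
I(A;B) = 0.6769 + 1.0263 − 1.4988 = 0.204 nats.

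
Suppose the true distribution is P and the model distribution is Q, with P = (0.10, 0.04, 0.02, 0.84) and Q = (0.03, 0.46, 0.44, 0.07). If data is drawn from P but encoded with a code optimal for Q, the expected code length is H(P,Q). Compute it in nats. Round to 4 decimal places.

2.6319 nats

H(P,Q) = −Σ p·ln q.
  −0.10·ln(0.03) = 0.35066
  −0.04·ln(0.46) = 0.03106
  −0.02·ln(0.44) = 0.01642
  −0.84·ln(0.07) = 2.23378
H(P,Q) = 2.6319 nats.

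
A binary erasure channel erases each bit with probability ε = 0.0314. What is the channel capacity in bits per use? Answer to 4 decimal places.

0.9686 bits

Binary erasure channel: capacity C = 1 − ε.
C = 1 − 0.0314 = 0.9686 bits per channel use.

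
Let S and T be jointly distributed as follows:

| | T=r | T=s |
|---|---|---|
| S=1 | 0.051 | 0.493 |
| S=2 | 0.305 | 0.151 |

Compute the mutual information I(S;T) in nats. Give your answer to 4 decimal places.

Marginals: p(S) = (0.5440, 0.4560), p(T) = (0.3560, 0.6440).
I(S;T) = Σ p(x,y)·ln[p(x,y)/(p(x)p(y))].
  (1,r): 0.051·ln(0.2633) = -0.06805
  (1,s): 0.493·ln(1.4072) = 0.16842
  (2,r): 0.305·ln(1.8788) = 0.19235
  (2,s): 0.151·ln(0.5142) = -0.10044
Sum = 0.1923 nats.

0.1923 nats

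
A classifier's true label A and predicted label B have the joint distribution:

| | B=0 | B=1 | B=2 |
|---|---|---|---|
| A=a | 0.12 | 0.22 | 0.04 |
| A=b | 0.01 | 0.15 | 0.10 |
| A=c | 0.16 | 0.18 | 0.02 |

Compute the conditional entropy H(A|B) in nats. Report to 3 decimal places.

Marginals: p(A) = (0.3800, 0.2600, 0.3600), p(B) = (0.2900, 0.5500, 0.1600).
H(A|B) = Σ p(B) · H(A|B=·).
  B=0: p=0.2900, H(A|B=0) = 0.8094
  B=1: p=0.5500, H(A|B=1) = 1.0864
  B=2: p=0.1600, H(A|B=2) = 0.9003
Weighted sum = 0.976 nats.

0.976 nats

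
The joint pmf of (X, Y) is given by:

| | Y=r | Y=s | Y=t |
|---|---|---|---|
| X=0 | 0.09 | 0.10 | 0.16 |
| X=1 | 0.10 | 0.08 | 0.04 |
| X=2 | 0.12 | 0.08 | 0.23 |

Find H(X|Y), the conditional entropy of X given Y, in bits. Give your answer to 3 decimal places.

Marginals: p(X) = (0.3500, 0.2200, 0.4300), p(Y) = (0.3100, 0.2600, 0.4300).
H(X|Y) = Σ p(Y) · H(X|Y=·).
  Y=r: p=0.3100, H(X|Y=r) = 1.5746
  Y=s: p=0.2600, H(X|Y=s) = 1.5766
  Y=t: p=0.4300, H(X|Y=t) = 1.3323
Weighted sum = 1.471 bits.

1.471 bits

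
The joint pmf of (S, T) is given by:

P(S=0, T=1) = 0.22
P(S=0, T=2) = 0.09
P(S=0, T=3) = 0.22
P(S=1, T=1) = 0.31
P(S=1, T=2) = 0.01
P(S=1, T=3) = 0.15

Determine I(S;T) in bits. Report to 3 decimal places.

0.071 bits

Marginals: p(S) = (0.5300, 0.4700), p(T) = (0.5300, 0.1000, 0.3700).
I(S;T) = Σ p(x,y)·log₂[p(x,y)/(p(x)p(y))].
  (0,1): 0.22·log₂(0.7832) = -0.0776
  (0,2): 0.09·log₂(1.6981) = 0.0688
  (0,3): 0.22·log₂(1.1219) = 0.0365
  (1,1): 0.31·log₂(1.2445) = 0.0978
  (1,2): 0.01·log₂(0.2128) = -0.0223
  (1,3): 0.15·log₂(0.8626) = -0.0320
Sum = 0.071 bits.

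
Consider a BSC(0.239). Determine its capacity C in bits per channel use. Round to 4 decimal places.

Binary symmetric channel: C = 1 − h₂(ε) where h₂ is the binary entropy function.
h₂(0.239) = −0.239·log₂0.239 − 0.761·log₂0.761 = 0.7934.
C = 1 − 0.7934 = 0.2066 bits per channel use.

0.2066 bits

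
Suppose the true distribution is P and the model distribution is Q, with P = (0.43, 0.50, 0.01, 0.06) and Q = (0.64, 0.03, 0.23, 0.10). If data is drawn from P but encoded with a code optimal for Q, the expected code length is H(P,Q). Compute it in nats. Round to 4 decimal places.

H(P,Q) = −Σ p·ln q.
  −0.43·ln(0.64) = 0.19190
  −0.50·ln(0.03) = 1.75328
  −0.01·ln(0.23) = 0.01470
  −0.06·ln(0.10) = 0.13816
H(P,Q) = 2.0980 nats.

2.0980 nats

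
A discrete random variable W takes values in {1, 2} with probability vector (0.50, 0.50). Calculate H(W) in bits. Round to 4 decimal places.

H(W) = −Σ p·log₂ p.
  −(0.50)·log₂(0.50) = 0.50000
  −(0.50)·log₂(0.50) = 0.50000
Sum: 0.50000 + 0.50000 = 1.0000 bits.

1.0000 bits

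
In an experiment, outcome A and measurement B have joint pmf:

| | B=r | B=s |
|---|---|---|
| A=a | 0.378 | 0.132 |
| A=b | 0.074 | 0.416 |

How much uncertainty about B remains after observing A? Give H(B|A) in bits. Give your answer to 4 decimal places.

Marginals: p(A) = (0.5100, 0.4900), p(B) = (0.4520, 0.5480).
H(B|A) = Σ p(A) · H(B|A=·).
  A=a: p=0.5100, H(B|A=a) = 0.8250
  A=b: p=0.4900, H(B|A=b) = 0.6124
Weighted sum = 0.7208 bits.

0.7208 bits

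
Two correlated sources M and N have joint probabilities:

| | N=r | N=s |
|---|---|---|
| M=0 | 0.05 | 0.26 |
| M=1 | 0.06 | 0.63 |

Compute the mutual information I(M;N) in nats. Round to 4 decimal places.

Marginals: p(M) = (0.3100, 0.6900), p(N) = (0.1100, 0.8900).
I(M;N) = Σ p(x,y)·ln[p(x,y)/(p(x)p(y))].
  (0,r): 0.05·ln(1.4663) = 0.01914
  (0,s): 0.26·ln(0.9424) = -0.01543
  (1,r): 0.06·ln(0.7905) = -0.01410
  (1,s): 0.63·ln(1.0259) = 0.01610
Sum = 0.0057 nats.

0.0057 nats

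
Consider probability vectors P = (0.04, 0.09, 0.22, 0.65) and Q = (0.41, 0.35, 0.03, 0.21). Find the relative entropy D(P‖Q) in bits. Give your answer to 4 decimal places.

1.3813 bits

D(P‖Q) = Σ p·log₂(p/q).
  0.04·log₂(0.04/0.41) = -0.13430
  0.09·log₂(0.09/0.35) = -0.17634
  0.22·log₂(0.22/0.03) = 0.63238
  0.65·log₂(0.65/0.21) = 1.05953
D(P‖Q) = 1.3813 bits.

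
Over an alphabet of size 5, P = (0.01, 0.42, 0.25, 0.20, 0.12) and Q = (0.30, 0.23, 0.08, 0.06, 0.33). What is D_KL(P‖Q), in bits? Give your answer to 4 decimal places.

0.8990 bits

D(P‖Q) = Σ p·log₂(p/q).
  0.01·log₂(0.01/0.30) = -0.04907
  0.42·log₂(0.42/0.23) = 0.36488
  0.25·log₂(0.25/0.08) = 0.41096
  0.20·log₂(0.20/0.06) = 0.34739
  0.12·log₂(0.12/0.33) = -0.17513
D(P‖Q) = 0.8990 bits.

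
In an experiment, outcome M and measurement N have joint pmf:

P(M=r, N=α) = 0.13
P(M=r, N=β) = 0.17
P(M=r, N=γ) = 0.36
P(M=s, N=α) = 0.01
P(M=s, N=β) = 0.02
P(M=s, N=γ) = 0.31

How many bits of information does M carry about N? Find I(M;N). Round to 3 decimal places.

Marginals: p(M) = (0.6600, 0.3400), p(N) = (0.1400, 0.1900, 0.6700).
I(M;N) = H(M) + H(N) − H(M,N).
H(M) = 0.9248, H(N) = 1.2394, H(M,N) = 2.0510.
I(M;N) = 0.9248 + 1.2394 − 2.0510 = 0.113 bits.

0.113 bits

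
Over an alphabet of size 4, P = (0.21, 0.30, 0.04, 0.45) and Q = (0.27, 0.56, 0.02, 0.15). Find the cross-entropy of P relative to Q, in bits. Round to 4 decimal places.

H(P,Q) = −Σ p·log₂ q.
  −0.21·log₂(0.27) = 0.39668
  −0.30·log₂(0.56) = 0.25095
  −0.04·log₂(0.02) = 0.22575
  −0.45·log₂(0.15) = 1.23163
H(P,Q) = 2.1050 bits.

2.1050 bits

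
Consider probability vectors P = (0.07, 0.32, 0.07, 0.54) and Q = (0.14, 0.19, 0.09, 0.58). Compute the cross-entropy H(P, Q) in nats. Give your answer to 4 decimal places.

H(P,Q) = −Σ p·ln q.
  −0.07·ln(0.14) = 0.13763
  −0.32·ln(0.19) = 0.53143
  −0.07·ln(0.09) = 0.16856
  −0.54·ln(0.58) = 0.29415
H(P,Q) = 1.1318 nats.

1.1318 nats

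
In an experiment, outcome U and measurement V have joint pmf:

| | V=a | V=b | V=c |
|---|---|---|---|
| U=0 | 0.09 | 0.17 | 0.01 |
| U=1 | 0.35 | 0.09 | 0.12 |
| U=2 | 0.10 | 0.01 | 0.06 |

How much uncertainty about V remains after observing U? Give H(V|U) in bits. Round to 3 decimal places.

1.253 bits

Marginals: p(U) = (0.2700, 0.5600, 0.1700), p(V) = (0.5400, 0.2700, 0.1900).
H(V|U) = Σ p(U) · H(V|U=·).
  U=0: p=0.2700, H(V|U=0) = 1.1247
  U=1: p=0.5600, H(V|U=1) = 1.3239
  U=2: p=0.1700, H(V|U=2) = 1.2210
Weighted sum = 1.253 bits.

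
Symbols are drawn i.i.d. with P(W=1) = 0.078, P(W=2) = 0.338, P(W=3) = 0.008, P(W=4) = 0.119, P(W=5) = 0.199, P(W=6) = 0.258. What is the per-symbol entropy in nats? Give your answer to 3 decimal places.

1.528 nats

H(W) = −Σ p·ln p.
  −(0.078)·ln(0.078) = 0.1990
  −(0.338)·ln(0.338) = 0.3666
  −(0.008)·ln(0.008) = 0.0386
  −(0.119)·ln(0.119) = 0.2533
  −(0.199)·ln(0.199) = 0.3213
  −(0.258)·ln(0.258) = 0.3495
Sum: 0.1990 + 0.3666 + 0.0386 + 0.2533 + 0.3213 + 0.3495 = 1.528 nats.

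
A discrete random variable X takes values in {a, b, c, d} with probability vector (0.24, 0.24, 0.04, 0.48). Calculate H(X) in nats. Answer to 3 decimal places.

H(X) = −Σ p·ln p.
  −(0.24)·ln(0.24) = 0.3425
  −(0.24)·ln(0.24) = 0.3425
  −(0.04)·ln(0.04) = 0.1288
  −(0.48)·ln(0.48) = 0.3523
Sum: 0.3425 + 0.3425 + 0.1288 + 0.3523 = 1.166 nats.

1.166 nats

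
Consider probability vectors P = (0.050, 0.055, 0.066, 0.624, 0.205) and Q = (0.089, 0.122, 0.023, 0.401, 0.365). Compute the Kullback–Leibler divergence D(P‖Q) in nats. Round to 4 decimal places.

D(P‖Q) = Σ p·ln(p/q).
  0.050·ln(0.050/0.089) = -0.02883
  0.055·ln(0.055/0.122) = -0.04382
  0.066·ln(0.066/0.023) = 0.06957
  0.624·ln(0.624/0.401) = 0.27593
  0.205·ln(0.205/0.365) = -0.11826
D(P‖Q) = 0.1546 nats.

0.1546 nats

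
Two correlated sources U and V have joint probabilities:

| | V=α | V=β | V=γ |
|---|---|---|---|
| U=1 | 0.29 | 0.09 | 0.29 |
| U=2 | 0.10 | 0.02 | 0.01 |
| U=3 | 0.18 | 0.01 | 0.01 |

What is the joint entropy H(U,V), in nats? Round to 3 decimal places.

1.690 nats

H(U,V) = −Σ p(x,y)·ln p(x,y) over all 9 cells.
  cell (1,α): −0.29·ln0.29 = 0.3590
  cell (1,β): −0.09·ln0.09 = 0.2167
  cell (1,γ): −0.29·ln0.29 = 0.3590
  cell (2,α): −0.10·ln0.10 = 0.2303
  cell (2,β): −0.02·ln0.02 = 0.0782
  cell (2,γ): −0.01·ln0.01 = 0.0461
  cell (3,α): −0.18·ln0.18 = 0.3087
  cell (3,β): −0.01·ln0.01 = 0.0461
  cell (3,γ): −0.01·ln0.01 = 0.0461
Sum = 1.690 nats.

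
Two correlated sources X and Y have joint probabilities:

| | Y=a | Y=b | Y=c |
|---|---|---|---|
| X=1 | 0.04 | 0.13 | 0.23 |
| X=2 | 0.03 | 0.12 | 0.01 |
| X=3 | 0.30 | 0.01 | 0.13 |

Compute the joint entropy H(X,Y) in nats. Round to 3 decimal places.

1.810 nats

H(X,Y) = −Σ p(x,y)·ln p(x,y) over all 9 cells.
  cell (1,a): −0.04·ln0.04 = 0.1288
  cell (1,b): −0.13·ln0.13 = 0.2652
  cell (1,c): −0.23·ln0.23 = 0.3380
  cell (2,a): −0.03·ln0.03 = 0.1052
  cell (2,b): −0.12·ln0.12 = 0.2544
  cell (2,c): −0.01·ln0.01 = 0.0461
  cell (3,a): −0.30·ln0.30 = 0.3612
  cell (3,b): −0.01·ln0.01 = 0.0461
  cell (3,c): −0.13·ln0.13 = 0.2652
Sum = 1.810 nats.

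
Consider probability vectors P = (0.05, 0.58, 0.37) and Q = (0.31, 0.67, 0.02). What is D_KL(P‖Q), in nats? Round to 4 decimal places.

0.9047 nats

D(P‖Q) = Σ p·ln(p/q).
  0.05·ln(0.05/0.31) = -0.09123
  0.58·ln(0.58/0.67) = -0.08366
  0.37·ln(0.37/0.02) = 1.07958
D(P‖Q) = 0.9047 nats.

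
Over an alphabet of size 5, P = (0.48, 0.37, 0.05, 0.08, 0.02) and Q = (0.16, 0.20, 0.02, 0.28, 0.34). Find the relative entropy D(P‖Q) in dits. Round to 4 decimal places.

0.2796 dits

D(P‖Q) = Σ p·log₁₀(p/q).
  0.48·log₁₀(0.48/0.16) = 0.22902
  0.37·log₁₀(0.37/0.20) = 0.09885
  0.05·log₁₀(0.05/0.02) = 0.01990
  0.08·log₁₀(0.08/0.28) = -0.04353
  0.02·log₁₀(0.02/0.34) = -0.02461
D(P‖Q) = 0.2796 dits.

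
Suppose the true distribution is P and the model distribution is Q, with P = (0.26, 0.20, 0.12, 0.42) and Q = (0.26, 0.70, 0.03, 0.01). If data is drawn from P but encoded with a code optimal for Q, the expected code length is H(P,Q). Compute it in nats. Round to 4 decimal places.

2.7765 nats

H(P,Q) = −Σ p·ln q.
  −0.26·ln(0.26) = 0.35024
  −0.20·ln(0.70) = 0.07133
  −0.12·ln(0.03) = 0.42079
  −0.42·ln(0.01) = 1.93417
H(P,Q) = 2.7765 nats.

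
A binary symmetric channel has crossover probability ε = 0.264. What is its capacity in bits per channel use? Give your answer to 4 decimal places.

Binary symmetric channel: C = 1 − h₂(ε) where h₂ is the binary entropy function.
h₂(0.264) = −0.264·log₂0.264 − 0.736·log₂0.736 = 0.8327.
C = 1 − 0.8327 = 0.1673 bits per channel use.

0.1673 bits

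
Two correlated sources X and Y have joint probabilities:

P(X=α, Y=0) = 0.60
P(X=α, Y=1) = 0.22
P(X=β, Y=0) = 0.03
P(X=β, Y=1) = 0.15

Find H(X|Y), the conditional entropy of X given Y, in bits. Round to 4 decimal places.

0.5344 bits

Chain rule: H(X|Y) = H(X,Y) − H(Y).
Marginals: p(X) = (0.8200, 0.1800), p(Y) = (0.6300, 0.3700).
H(X,Y) = 1.4851 bits; H(Y) = 0.9507 bits.
H(X|Y) = 1.4851 − 0.9507 = 0.5344 bits.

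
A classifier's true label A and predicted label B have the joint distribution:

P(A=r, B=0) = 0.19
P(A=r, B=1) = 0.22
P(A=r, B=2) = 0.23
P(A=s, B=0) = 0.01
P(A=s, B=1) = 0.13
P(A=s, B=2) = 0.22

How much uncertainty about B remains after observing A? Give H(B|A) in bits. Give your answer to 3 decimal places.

Chain rule: H(B|A) = H(A,B) − H(A).
Marginals: p(A) = (0.6400, 0.3600), p(B) = (0.2000, 0.3500, 0.4500).
H(A,B) = 2.3531 bits; H(A) = 0.9427 bits.
H(B|A) = 2.3531 − 0.9427 = 1.410 bits.

1.410 bits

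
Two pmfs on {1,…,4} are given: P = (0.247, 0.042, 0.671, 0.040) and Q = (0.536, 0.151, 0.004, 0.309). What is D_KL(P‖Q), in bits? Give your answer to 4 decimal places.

4.4872 bits

D(P‖Q) = Σ p·log₂(p/q).
  0.247·log₂(0.247/0.536) = -0.27608
  0.042·log₂(0.042/0.151) = -0.07754
  0.671·log₂(0.671/0.004) = 4.95880
  0.040·log₂(0.040/0.309) = -0.11798
D(P‖Q) = 4.4872 bits.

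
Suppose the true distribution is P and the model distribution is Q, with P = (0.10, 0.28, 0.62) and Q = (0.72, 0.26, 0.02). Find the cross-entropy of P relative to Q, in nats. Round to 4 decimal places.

2.8355 nats

H(P,Q) = −Σ p·ln q.
  −0.10·ln(0.72) = 0.03285
  −0.28·ln(0.26) = 0.37718
  −0.62·ln(0.02) = 2.42545
H(P,Q) = 2.8355 nats.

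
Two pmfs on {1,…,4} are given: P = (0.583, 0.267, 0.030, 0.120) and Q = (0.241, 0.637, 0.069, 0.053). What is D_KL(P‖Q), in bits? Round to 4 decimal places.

D(P‖Q) = Σ p·log₂(p/q).
  0.583·log₂(0.583/0.241) = 0.74301
  0.267·log₂(0.267/0.637) = -0.33494
  0.030·log₂(0.030/0.069) = -0.03605
  0.120·log₂(0.120/0.053) = 0.14148
D(P‖Q) = 0.5135 bits.

0.5135 bits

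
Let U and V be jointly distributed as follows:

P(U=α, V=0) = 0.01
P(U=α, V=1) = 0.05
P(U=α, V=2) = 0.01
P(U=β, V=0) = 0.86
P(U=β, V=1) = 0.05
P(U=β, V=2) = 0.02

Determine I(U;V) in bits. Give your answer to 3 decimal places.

0.160 bits

Marginals: p(U) = (0.0700, 0.9300), p(V) = (0.8700, 0.1000, 0.0300).
I(U;V) = H(U) + H(V) − H(U,V).
H(U) = 0.3659, H(V) = 0.6588, H(U,V) = 0.8651.
I(U;V) = 0.3659 + 0.6588 − 0.8651 = 0.160 bits.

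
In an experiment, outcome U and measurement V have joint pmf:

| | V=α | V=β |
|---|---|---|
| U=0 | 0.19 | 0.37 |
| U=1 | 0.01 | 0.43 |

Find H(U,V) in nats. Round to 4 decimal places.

1.0924 nats

H(U,V) = −Σ p(x,y)·ln p(x,y) over all 4 cells.
  cell (0,α): −0.19·ln0.19 = 0.31554
  cell (0,β): −0.37·ln0.37 = 0.36787
  cell (1,α): −0.01·ln0.01 = 0.04605
  cell (1,β): −0.43·ln0.43 = 0.36291
Sum = 1.0924 nats.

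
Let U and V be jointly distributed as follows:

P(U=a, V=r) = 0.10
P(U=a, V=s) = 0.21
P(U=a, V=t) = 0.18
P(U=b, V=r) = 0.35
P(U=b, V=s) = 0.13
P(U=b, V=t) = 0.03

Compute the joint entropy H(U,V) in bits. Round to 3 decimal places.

2.315 bits

H(U,V) = −Σ p(x,y)·log₂ p(x,y) over all 6 cells.
  cell (a,r): −0.10·log₂0.10 = 0.3322
  cell (a,s): −0.21·log₂0.21 = 0.4728
  cell (a,t): −0.18·log₂0.18 = 0.4453
  cell (b,r): −0.35·log₂0.35 = 0.5301
  cell (b,s): −0.13·log₂0.13 = 0.3826
  cell (b,t): −0.03·log₂0.03 = 0.1518
Sum = 2.315 bits.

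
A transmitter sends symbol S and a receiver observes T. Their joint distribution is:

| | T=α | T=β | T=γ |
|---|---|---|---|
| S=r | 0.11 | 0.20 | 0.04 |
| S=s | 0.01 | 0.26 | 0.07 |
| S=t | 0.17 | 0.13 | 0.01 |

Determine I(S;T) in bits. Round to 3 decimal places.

0.193 bits

Marginals: p(S) = (0.3500, 0.3400, 0.3100), p(T) = (0.2900, 0.5900, 0.1200).
I(S;T) = H(S) + H(T) − H(S,T).
H(S) = 1.5831, H(T) = 1.3341, H(S,T) = 2.7244.
I(S;T) = 1.5831 + 1.3341 − 2.7244 = 0.193 bits.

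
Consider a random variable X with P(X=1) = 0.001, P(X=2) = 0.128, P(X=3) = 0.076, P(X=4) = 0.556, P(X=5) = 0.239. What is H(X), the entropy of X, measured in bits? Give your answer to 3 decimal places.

1.637 bits

H(X) = −Σ p·log₂ p.
  −(0.001)·log₂(0.001) = 0.0100
  −(0.128)·log₂(0.128) = 0.3796
  −(0.076)·log₂(0.076) = 0.2826
  −(0.556)·log₂(0.556) = 0.4708
  −(0.239)·log₂(0.239) = 0.4935
Sum: 0.0100 + 0.3796 + 0.2826 + 0.4708 + 0.4935 = 1.637 bits.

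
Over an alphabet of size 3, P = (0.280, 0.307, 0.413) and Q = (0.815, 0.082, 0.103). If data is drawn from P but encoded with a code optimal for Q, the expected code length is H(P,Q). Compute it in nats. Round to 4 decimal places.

H(P,Q) = −Σ p·ln q.
  −0.280·ln(0.815) = 0.05728
  −0.307·ln(0.082) = 0.76782
  −0.413·ln(0.103) = 0.93876
H(P,Q) = 1.7639 nats.

1.7639 nats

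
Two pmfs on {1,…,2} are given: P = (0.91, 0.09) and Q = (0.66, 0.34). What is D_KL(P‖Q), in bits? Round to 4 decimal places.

D(P‖Q) = Σ p·log₂(p/q).
  0.91·log₂(0.91/0.66) = 0.42169
  0.09·log₂(0.09/0.34) = -0.17258
D(P‖Q) = 0.2491 bits.

0.2491 bits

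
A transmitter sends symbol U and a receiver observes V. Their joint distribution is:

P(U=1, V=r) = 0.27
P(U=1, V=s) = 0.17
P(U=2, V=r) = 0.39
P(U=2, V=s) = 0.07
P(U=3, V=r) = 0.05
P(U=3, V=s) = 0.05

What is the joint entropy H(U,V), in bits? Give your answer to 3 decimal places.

2.175 bits

H(U,V) = −Σ p(x,y)·log₂ p(x,y) over all 6 cells.
  cell (1,r): −0.27·log₂0.27 = 0.5100
  cell (1,s): −0.17·log₂0.17 = 0.4346
  cell (2,r): −0.39·log₂0.39 = 0.5298
  cell (2,s): −0.07·log₂0.07 = 0.2686
  cell (3,r): −0.05·log₂0.05 = 0.2161
  cell (3,s): −0.05·log₂0.05 = 0.2161
Sum = 2.175 bits.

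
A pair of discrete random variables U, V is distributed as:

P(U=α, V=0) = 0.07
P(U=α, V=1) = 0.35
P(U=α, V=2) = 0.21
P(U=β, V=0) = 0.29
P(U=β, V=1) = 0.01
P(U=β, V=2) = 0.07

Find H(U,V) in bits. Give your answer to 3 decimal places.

2.124 bits

H(U,V) = −Σ p(x,y)·log₂ p(x,y) over all 6 cells.
  cell (α,0): −0.07·log₂0.07 = 0.2686
  cell (α,1): −0.35·log₂0.35 = 0.5301
  cell (α,2): −0.21·log₂0.21 = 0.4728
  cell (β,0): −0.29·log₂0.29 = 0.5179
  cell (β,1): −0.01·log₂0.01 = 0.0664
  cell (β,2): −0.07·log₂0.07 = 0.2686
Sum = 2.124 bits.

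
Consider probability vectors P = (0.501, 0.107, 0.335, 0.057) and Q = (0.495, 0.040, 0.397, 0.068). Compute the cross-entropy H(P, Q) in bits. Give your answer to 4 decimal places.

1.6727 bits

H(P,Q) = −Σ p·log₂ q.
  −0.501·log₂(0.495) = 0.50826
  −0.107·log₂(0.040) = 0.49689
  −0.335·log₂(0.397) = 0.44648
  −0.057·log₂(0.068) = 0.22106
H(P,Q) = 1.6727 bits.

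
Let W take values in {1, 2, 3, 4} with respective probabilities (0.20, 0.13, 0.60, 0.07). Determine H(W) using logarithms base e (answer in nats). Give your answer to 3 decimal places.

H(W) = −Σ p·ln p.
  −(0.20)·ln(0.20) = 0.3219
  −(0.13)·ln(0.13) = 0.2652
  −(0.60)·ln(0.60) = 0.3065
  −(0.07)·ln(0.07) = 0.1861
Sum: 0.3219 + 0.2652 + 0.3065 + 0.1861 = 1.080 nats.

1.080 nats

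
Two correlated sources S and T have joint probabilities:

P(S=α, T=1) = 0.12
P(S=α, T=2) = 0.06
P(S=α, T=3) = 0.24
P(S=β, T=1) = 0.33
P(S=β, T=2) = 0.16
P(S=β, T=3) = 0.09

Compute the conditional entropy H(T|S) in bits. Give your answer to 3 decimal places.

Chain rule: H(T|S) = H(S,T) − H(S).
Marginals: p(S) = (0.4200, 0.5800), p(T) = (0.4500, 0.2200, 0.3300).
H(S,T) = 2.3682 bits; H(S) = 0.9815 bits.
H(T|S) = 2.3682 − 0.9815 = 1.387 bits.

1.387 bits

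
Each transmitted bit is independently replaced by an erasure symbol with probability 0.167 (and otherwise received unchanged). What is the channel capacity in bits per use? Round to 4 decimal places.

0.8330 bits

Binary erasure channel: capacity C = 1 − ε.
C = 1 − 0.167 = 0.8330 bits per channel use.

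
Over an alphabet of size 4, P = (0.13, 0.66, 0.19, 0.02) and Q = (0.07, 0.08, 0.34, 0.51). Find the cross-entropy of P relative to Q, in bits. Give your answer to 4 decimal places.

3.2188 bits

H(P,Q) = −Σ p·log₂ q.
  −0.13·log₂(0.07) = 0.49875
  −0.66·log₂(0.08) = 2.40495
  −0.19·log₂(0.34) = 0.29571
  −0.02·log₂(0.51) = 0.01943
H(P,Q) = 3.2188 bits.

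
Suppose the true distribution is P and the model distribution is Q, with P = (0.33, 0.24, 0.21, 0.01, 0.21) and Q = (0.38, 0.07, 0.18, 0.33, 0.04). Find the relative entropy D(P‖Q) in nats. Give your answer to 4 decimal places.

D(P‖Q) = Σ p·ln(p/q).
  0.33·ln(0.33/0.38) = -0.04656
  0.24·ln(0.24/0.07) = 0.29571
  0.21·ln(0.21/0.18) = 0.03237
  0.01·ln(0.01/0.33) = -0.03497
  0.21·ln(0.21/0.04) = 0.34823
D(P‖Q) = 0.5948 nats.

0.5948 nats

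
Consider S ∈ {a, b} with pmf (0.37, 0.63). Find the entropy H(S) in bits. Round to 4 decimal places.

0.9507 bits

H(S) = −Σ p·log₂ p.
  −(0.37)·log₂(0.37) = 0.53073
  −(0.63)·log₂(0.63) = 0.41994
Sum: 0.53073 + 0.41994 = 0.9507 bits.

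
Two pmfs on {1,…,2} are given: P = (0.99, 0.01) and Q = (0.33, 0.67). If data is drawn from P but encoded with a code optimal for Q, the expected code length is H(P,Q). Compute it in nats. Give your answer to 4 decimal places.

H(P,Q) = −Σ p·ln q.
  −0.99·ln(0.33) = 1.09758
  −0.01·ln(0.67) = 0.00400
H(P,Q) = 1.1016 nats.

1.1016 nats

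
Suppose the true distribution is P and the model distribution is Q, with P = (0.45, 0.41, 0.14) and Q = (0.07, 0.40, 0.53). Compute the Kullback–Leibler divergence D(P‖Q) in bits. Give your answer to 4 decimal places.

D(P‖Q) = Σ p·log₂(p/q).
  0.45·log₂(0.45/0.07) = 1.20802
  0.41·log₂(0.41/0.40) = 0.01461
  0.14·log₂(0.14/0.53) = -0.26888
D(P‖Q) = 0.9538 bits.

0.9538 bits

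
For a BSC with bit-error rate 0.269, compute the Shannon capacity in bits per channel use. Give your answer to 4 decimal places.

0.1600 bits

Binary symmetric channel: C = 1 − h₂(ε) where h₂ is the binary entropy function.
h₂(0.269) = −0.269·log₂0.269 − 0.731·log₂0.731 = 0.8400.
C = 1 − 0.8400 = 0.1600 bits per channel use.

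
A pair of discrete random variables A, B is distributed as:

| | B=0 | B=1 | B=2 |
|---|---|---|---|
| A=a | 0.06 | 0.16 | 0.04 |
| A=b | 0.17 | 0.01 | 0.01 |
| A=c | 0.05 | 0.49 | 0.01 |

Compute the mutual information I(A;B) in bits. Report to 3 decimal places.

Marginals: p(A) = (0.2600, 0.1900, 0.5500), p(B) = (0.2800, 0.6600, 0.0600).
I(A;B) = Σ p(x,y)·log₂[p(x,y)/(p(x)p(y))].
  (a,0): 0.06·log₂(0.8242) = -0.0167
  (a,1): 0.16·log₂(0.9324) = -0.0162
  (a,2): 0.04·log₂(2.5641) = 0.0543
  (b,0): 0.17·log₂(3.1955) = 0.2849
  (b,1): 0.01·log₂(0.0797) = -0.0365
  (b,2): 0.01·log₂(0.8772) = -0.0019
  (c,0): 0.05·log₂(0.3247) = -0.0811
  (c,1): 0.49·log₂(1.3499) = 0.2121
  (c,2): 0.01·log₂(0.3030) = -0.0172
Sum = 0.382 bits.

0.382 bits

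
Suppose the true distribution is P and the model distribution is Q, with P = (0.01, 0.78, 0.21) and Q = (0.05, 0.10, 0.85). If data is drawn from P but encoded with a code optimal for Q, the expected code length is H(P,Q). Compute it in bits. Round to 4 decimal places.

H(P,Q) = −Σ p·log₂ q.
  −0.01·log₂(0.05) = 0.04322
  −0.78·log₂(0.10) = 2.59110
  −0.21·log₂(0.85) = 0.04924
H(P,Q) = 2.6836 bits.

2.6836 bits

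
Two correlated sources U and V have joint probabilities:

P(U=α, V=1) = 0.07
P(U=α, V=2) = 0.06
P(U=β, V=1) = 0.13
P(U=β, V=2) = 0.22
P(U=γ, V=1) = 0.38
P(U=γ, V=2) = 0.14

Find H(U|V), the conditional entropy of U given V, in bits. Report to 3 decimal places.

Chain rule: H(U|V) = H(U,V) − H(V).
Marginals: p(U) = (0.1300, 0.3500, 0.5200), p(V) = (0.5800, 0.4200).
H(U,V) = 2.3029 bits; H(V) = 0.9815 bits.
H(U|V) = 2.3029 − 0.9815 = 1.321 bits.

1.321 bits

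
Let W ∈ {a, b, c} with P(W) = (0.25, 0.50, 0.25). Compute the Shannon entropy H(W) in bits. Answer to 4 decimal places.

H(W) = −Σ p·log₂ p.
  −(0.25)·log₂(0.25) = 0.50000
  −(0.50)·log₂(0.50) = 0.50000
  −(0.25)·log₂(0.25) = 0.50000
Sum: 0.50000 + 0.50000 + 0.50000 = 1.5000 bits.

1.5000 bits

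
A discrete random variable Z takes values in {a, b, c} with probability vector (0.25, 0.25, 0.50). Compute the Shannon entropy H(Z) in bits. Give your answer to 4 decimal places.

1.5000 bits

H(Z) = −Σ p·log₂ p.
  −(0.25)·log₂(0.25) = 0.50000
  −(0.25)·log₂(0.25) = 0.50000
  −(0.50)·log₂(0.50) = 0.50000
Sum: 0.50000 + 0.50000 + 0.50000 = 1.5000 bits.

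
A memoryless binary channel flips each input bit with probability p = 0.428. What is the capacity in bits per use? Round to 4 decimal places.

Binary symmetric channel: C = 1 − h₂(ε) where h₂ is the binary entropy function.
h₂(0.428) = −0.428·log₂0.428 − 0.572·log₂0.572 = 0.9850.
C = 1 − 0.9850 = 0.0150 bits per channel use.

0.0150 bits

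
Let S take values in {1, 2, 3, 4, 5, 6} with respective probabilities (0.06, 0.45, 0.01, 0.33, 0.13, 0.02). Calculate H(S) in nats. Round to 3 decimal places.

1.284 nats

H(S) = −Σ p·ln p.
  −(0.06)·ln(0.06) = 0.1688
  −(0.45)·ln(0.45) = 0.3593
  −(0.01)·ln(0.01) = 0.0461
  −(0.33)·ln(0.33) = 0.3659
  −(0.13)·ln(0.13) = 0.2652
  −(0.02)·ln(0.02) = 0.0782
Sum: 0.1688 + 0.3593 + 0.0461 + 0.3659 + 0.2652 + 0.0782 = 1.284 nats.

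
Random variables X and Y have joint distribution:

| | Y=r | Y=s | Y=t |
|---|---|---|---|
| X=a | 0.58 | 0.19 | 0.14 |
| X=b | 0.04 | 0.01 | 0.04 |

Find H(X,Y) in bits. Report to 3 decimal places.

H(X,Y) = −Σ p(x,y)·log₂ p(x,y) over all 6 cells.
  cell (a,r): −0.58·log₂0.58 = 0.4558
  cell (a,s): −0.19·log₂0.19 = 0.4552
  cell (a,t): −0.14·log₂0.14 = 0.3971
  cell (b,r): −0.04·log₂0.04 = 0.1858
  cell (b,s): −0.01·log₂0.01 = 0.0664
  cell (b,t): −0.04·log₂0.04 = 0.1858
Sum = 1.746 bits.

1.746 bits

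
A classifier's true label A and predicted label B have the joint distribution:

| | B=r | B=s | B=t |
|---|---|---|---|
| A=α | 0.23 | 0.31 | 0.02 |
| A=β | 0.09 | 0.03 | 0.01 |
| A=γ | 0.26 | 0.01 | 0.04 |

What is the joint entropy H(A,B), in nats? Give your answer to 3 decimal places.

1.672 nats

H(A,B) = −Σ p(x,y)·ln p(x,y) over all 9 cells.
  cell (α,r): −0.23·ln0.23 = 0.3380
  cell (α,s): −0.31·ln0.31 = 0.3631
  cell (α,t): −0.02·ln0.02 = 0.0782
  cell (β,r): −0.09·ln0.09 = 0.2167
  cell (β,s): −0.03·ln0.03 = 0.1052
  cell (β,t): −0.01·ln0.01 = 0.0461
  cell (γ,r): −0.26·ln0.26 = 0.3502
  cell (γ,s): −0.01·ln0.01 = 0.0461
  cell (γ,t): −0.04·ln0.04 = 0.1288
Sum = 1.672 nats.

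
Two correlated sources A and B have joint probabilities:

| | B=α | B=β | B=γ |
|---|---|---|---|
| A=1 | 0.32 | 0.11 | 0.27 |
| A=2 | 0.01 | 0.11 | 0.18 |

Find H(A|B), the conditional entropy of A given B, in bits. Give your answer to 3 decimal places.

0.722 bits

Marginals: p(A) = (0.7000, 0.3000), p(B) = (0.3300, 0.2200, 0.4500).
H(A|B) = Σ p(B) · H(A|B=·).
  B=α: p=0.3300, H(A|B=α) = 0.1959
  B=β: p=0.2200, H(A|B=β) = 1.0000
  B=γ: p=0.4500, H(A|B=γ) = 0.9710
Weighted sum = 0.722 bits.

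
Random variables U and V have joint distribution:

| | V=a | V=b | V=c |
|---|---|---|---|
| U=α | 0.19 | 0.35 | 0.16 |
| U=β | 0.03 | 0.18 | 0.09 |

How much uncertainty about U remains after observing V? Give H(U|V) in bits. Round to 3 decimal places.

0.852 bits

Chain rule: H(U|V) = H(U,V) − H(V).
Marginals: p(U) = (0.7000, 0.3000), p(V) = (0.2200, 0.5300, 0.2500).
H(U,V) = 2.3181 bits; H(V) = 1.4660 bits.
H(U|V) = 2.3181 − 1.4660 = 0.852 bits.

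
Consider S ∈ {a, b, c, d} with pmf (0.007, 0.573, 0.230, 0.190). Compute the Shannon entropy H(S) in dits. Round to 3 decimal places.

0.438 dits

H(S) = −Σ p·log₁₀ p.
  −(0.007)·log₁₀(0.007) = 0.0151
  −(0.573)·log₁₀(0.573) = 0.1386
  −(0.230)·log₁₀(0.230) = 0.1468
  −(0.190)·log₁₀(0.190) = 0.1370
Sum: 0.0151 + 0.1386 + 0.1468 + 0.1370 = 0.438 dits.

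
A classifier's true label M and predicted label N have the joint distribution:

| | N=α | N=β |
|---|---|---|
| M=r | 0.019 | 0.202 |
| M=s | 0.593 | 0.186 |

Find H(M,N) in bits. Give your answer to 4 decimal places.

1.4732 bits

H(M,N) = −Σ p(x,y)·log₂ p(x,y) over all 4 cells.
  cell (r,α): −0.019·log₂0.019 = 0.10864
  cell (r,β): −0.202·log₂0.202 = 0.46613
  cell (s,α): −0.593·log₂0.593 = 0.44706
  cell (s,β): −0.186·log₂0.186 = 0.45135
Sum = 1.4732 bits.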